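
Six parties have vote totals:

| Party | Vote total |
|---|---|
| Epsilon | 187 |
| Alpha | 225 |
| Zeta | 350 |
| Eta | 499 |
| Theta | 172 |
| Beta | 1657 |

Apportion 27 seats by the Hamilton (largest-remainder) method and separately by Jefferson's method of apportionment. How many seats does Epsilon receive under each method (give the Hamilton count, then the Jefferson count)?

Hamilton: Epsilon 2, Alpha 2, Zeta 3, Eta 4, Theta 2, Beta 14.
Jefferson: Epsilon 1, Alpha 2, Zeta 3, Eta 4, Theta 1, Beta 16.
Epsilon gets 2 under Hamilton and 1 under Jefferson.

2 and 1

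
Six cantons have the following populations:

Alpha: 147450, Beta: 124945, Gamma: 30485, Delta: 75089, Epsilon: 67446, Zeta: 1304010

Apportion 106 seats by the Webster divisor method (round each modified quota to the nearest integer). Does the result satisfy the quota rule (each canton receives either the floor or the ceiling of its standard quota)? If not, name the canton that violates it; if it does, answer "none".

Standard quotas: Alpha 8.934, Beta 7.571, Gamma 1.847, Delta 4.550, Epsilon 4.087, Zeta 79.012.
Webster allocation: Alpha 9, Beta 8, Gamma 2, Delta 5, Epsilon 4, Zeta 78.
Zeta has quota 79.012 (lower 79, upper 80) but receives 78 — outside the quota interval.

Zeta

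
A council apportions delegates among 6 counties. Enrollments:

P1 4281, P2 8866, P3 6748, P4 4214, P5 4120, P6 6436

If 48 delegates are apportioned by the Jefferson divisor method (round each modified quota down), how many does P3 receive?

Standard divisor 34665/48 ≈ 722.188; standard quotas: P1 5.928, P2 12.277, P3 9.344, P4 5.835, P5 5.705, P6 8.912.
Rounding down gives 5, 12, 9, 5, 5, 8 = 44 seats, so the divisor must be adjusted.
With modified divisor 684: modified quotas P1 6.259, P2 12.962, P3 9.865, P4 6.161, P5 6.023, P6 9.409.
Rounding down: P1 6, P2 12, P3 9, P4 6, P5 6, P6 9 (total 48).
P3 receives 9.

9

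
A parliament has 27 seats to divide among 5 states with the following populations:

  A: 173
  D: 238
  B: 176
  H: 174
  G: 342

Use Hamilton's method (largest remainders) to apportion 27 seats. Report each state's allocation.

Standard divisor: 1103 ÷ 27 ≈ 40.852.
Standard quotas: A 4.235, D 5.826, B 4.308, H 4.259, G 8.372.
Lower quotas: A 4, D 5, B 4, H 4, G 8 (sum 25, leaving 2 seats).
Remainders in descending order: D 0.826, G 0.372, B 0.308, H 0.259, A 0.235.
Largest remainders: D, G receive the extra seats.

A=4, D=6, B=4, H=4, G=9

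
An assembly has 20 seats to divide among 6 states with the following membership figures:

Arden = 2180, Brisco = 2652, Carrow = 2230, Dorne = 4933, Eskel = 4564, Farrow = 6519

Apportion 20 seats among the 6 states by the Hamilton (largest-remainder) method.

Arden: 2, Brisco: 2, Carrow: 2, Dorne: 4, Eskel: 4, Farrow: 6

Total 23078; standard divisor 23078/20 ≈ 1153.9.
Standard quotas: Arden 1.8892, Brisco 2.2983, Carrow 1.9326, Dorne 4.2751, Eskel 3.9553, Farrow 5.6495.
Lower quotas: Arden 1, Brisco 2, Carrow 1, Dorne 4, Eskel 3, Farrow 5 (sum 16, leaving 4 seats).
Remainders in descending order: Eskel 0.9553, Carrow 0.9326, Arden 0.8892, Farrow 0.6495, Brisco 0.2983, Dorne 0.2751.
Largest remainders: Eskel, Carrow, Arden, Farrow receive the extra seats.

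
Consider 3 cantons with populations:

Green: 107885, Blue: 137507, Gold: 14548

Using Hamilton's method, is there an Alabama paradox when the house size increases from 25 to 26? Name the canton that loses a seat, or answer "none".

At 25 seats: Green 10, Blue 13, Gold 2.
At 26 seats: Green 11, Blue 14, Gold 1.
Gold drops from 2 to 1.

Gold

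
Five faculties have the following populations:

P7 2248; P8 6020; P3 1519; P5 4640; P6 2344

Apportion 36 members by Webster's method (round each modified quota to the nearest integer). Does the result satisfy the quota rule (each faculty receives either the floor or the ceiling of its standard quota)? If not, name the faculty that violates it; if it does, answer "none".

none

Standard quotas: P7 4.825, P8 12.922, P3 3.261, P5 9.960, P6 5.032.
Webster allocation: P7 5, P8 13, P3 3, P5 10, P6 5.
Every allocation lies between the lower and upper quota.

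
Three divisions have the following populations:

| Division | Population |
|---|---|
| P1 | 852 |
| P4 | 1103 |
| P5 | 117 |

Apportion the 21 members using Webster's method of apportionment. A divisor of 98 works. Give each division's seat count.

P1 9, P4 11, P5 1

With modified divisor 98: modified quotas P1 8.694, P4 11.255, P5 1.194.
Rounding to the nearest integer: P1 9, P4 11, P5 1 (total 21).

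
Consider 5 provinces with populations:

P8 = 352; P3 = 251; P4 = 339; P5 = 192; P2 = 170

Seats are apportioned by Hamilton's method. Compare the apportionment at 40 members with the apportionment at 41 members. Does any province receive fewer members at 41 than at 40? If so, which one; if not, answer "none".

none

At 40 seats: P8 11, P3 8, P4 10, P5 6, P2 5.
At 41 seats: P8 11, P3 8, P4 11, P5 6, P2 5.
No province's allocation decreased.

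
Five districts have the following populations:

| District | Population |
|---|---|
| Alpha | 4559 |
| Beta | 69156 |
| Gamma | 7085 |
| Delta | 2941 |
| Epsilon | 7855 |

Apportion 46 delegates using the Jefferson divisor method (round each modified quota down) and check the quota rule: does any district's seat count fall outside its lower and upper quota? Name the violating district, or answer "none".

Beta

Standard quotas: Alpha 2.290, Beta 34.731, Gamma 3.558, Delta 1.477, Epsilon 3.945.
Jefferson allocation: Alpha 2, Beta 36, Gamma 3, Delta 1, Epsilon 4.
Beta has quota 34.731 (lower 34, upper 35) but receives 36 — outside the quota interval.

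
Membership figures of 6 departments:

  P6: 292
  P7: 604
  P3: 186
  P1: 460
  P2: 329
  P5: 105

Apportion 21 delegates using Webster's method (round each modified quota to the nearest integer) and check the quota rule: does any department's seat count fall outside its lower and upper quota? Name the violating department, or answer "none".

none

Standard quotas: P6 3.103, P7 6.419, P3 1.977, P1 4.889, P2 3.496, P5 1.116.
Webster allocation: P6 3, P7 6, P3 2, P1 5, P2 4, P5 1.
Every allocation lies between the lower and upper quota.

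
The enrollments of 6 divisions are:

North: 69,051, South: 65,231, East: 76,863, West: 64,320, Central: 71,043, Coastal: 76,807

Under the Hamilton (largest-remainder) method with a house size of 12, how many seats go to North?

2

The standard divisor is 423315/12 ≈ 35276.25.
Standard quotas: North 1.9574, South 1.8491, East 2.1789, West 1.8233, Central 2.0139, Coastal 2.1773.
Lower quotas: North 1, South 1, East 2, West 1, Central 2, Coastal 2 (sum 9, leaving 3 seats).
Remainders in descending order: North 0.9574, South 0.8491, West 0.8233, East 0.1789, Coastal 0.1773, Central 0.0139.
The surplus seats go to North, South, West.
North receives 2.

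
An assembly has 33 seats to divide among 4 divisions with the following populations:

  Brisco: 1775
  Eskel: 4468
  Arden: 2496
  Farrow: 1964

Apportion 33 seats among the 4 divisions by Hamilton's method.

Brisco: 5, Eskel: 14, Arden: 8, Farrow: 6

Total 10703; standard divisor 10703/33 ≈ 324.333.
Standard quotas: Brisco 5.473, Eskel 13.776, Arden 7.696, Farrow 6.055.
Lower quotas: Brisco 5, Eskel 13, Arden 7, Farrow 6 (sum 31, leaving 2 seats).
Remainders in descending order: Eskel 0.776, Arden 0.696, Brisco 0.473, Farrow 0.055.
Largest remainders: Eskel, Arden receive the extra seats.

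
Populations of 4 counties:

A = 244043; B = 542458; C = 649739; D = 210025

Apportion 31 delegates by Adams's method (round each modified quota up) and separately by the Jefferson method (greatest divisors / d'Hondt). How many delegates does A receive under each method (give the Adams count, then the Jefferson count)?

Adams: A 5, B 10, C 12, D 4.
Jefferson: A 4, B 10, C 13, D 4.
A gets 5 under Adams and 4 under Jefferson.

5 and 4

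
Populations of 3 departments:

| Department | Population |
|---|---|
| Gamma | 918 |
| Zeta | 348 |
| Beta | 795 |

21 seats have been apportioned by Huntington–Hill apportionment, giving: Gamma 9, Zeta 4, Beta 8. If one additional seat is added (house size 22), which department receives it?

Priority for the next seat is population ÷ (√(s·(s+1))).
Priorities: Gamma 96.766, Zeta 77.815, Beta 93.692.
Highest priority: Gamma.

Gamma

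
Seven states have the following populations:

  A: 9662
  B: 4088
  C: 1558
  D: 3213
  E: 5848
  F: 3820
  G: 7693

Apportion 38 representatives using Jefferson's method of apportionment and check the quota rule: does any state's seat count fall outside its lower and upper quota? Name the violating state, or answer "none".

none

Standard quotas: A 10.232, B 4.329, C 1.650, D 3.403, E 6.193, F 4.045, G 8.147.
Jefferson allocation: A 11, B 4, C 1, D 3, E 6, F 4, G 9.
Every allocation lies between the lower and upper quota.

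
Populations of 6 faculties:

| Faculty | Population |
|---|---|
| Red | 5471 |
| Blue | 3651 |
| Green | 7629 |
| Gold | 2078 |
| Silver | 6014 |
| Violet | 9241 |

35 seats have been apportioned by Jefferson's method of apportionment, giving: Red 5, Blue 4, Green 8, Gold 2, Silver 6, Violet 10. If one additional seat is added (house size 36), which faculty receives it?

Red

Priority for the next seat is population ÷ (current seats + 1).
Priorities: Red 911.833, Blue 730.200, Green 847.667, Gold 692.667, Silver 859.143, Violet 840.091.
Highest priority: Red.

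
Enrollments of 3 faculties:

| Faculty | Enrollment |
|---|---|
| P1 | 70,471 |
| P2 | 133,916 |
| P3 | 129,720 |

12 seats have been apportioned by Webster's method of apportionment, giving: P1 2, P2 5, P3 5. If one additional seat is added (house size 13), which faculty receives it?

P1

Priority for the next seat is population ÷ (current seats + 0.5).
Priorities: P1 28188.400, P2 24348.364, P3 23585.455.
Highest priority: P1.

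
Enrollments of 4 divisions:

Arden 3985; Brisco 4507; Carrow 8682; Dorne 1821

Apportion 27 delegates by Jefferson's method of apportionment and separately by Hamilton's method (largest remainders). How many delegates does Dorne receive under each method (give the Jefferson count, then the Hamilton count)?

Jefferson: Arden 6, Brisco 6, Carrow 13, Dorne 2.
Hamilton: Arden 6, Brisco 6, Carrow 12, Dorne 3.
Dorne gets 2 under Jefferson and 3 under Hamilton.

2 and 3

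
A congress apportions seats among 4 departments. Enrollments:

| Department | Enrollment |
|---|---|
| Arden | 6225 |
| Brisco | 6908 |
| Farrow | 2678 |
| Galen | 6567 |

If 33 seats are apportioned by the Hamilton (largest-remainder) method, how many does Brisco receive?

10

The standard divisor is 22378/33 ≈ 678.121.
Standard quotas: Arden 9.1798, Brisco 10.1870, Farrow 3.9491, Galen 9.6841.
Lower quotas: Arden 9, Brisco 10, Farrow 3, Galen 9 (sum 31, leaving 2 seats).
Remainders in descending order: Farrow 0.9491, Galen 0.6841, Brisco 0.1870, Arden 0.1798.
Largest remainders: Farrow, Galen receive the extra seats.
Brisco receives 10.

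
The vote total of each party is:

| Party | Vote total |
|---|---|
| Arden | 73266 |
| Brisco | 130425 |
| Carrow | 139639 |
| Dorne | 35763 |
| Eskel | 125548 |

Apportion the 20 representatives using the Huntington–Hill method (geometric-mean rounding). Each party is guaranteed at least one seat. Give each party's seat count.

With divisor 25391: modified quotas Arden 2.886, Brisco 5.137, Carrow 5.500, Dorne 1.408, Eskel 4.945.
Geometric-mean thresholds: Arden √(2·3)=2.449, Brisco √(5·6)=5.477, Carrow √(5·6)=5.477, Dorne √(1·2)=1.414, Eskel √(4·5)=4.472.
Each quota rounded against its threshold gives Arden 3, Brisco 5, Carrow 6, Dorne 1, Eskel 5 (total 20).

Arden 3, Brisco 5, Carrow 6, Dorne 1, Eskel 5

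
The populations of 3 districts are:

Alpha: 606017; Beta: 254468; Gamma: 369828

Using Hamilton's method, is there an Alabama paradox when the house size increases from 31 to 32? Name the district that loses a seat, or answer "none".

Beta

At 31 seats: Alpha 15, Beta 7, Gamma 9.
At 32 seats: Alpha 16, Beta 6, Gamma 10.
Beta drops from 7 to 6.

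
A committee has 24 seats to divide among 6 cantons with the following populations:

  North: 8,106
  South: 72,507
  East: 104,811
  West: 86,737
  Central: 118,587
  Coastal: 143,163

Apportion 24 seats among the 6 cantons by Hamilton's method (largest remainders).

The standard divisor is 533911/24 ≈ 22246.292.
Standard quotas: North 0.3644, South 3.2593, East 4.7114, West 3.8989, Central 5.3306, Coastal 6.4354.
Lower quotas: North 0, South 3, East 4, West 3, Central 5, Coastal 6 (sum 21, leaving 3 seats).
Remainders in descending order: West 0.8989, East 0.7114, Coastal 0.4354, North 0.3644, Central 0.3306, South 0.2593.
The surplus seats go to West, East, Coastal.

North: 0; South: 3; East: 5; West: 4; Central: 5; Coastal: 7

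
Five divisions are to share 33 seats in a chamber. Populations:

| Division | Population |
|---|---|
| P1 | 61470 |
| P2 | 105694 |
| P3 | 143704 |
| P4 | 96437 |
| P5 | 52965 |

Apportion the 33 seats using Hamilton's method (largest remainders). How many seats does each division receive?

Total 460270; standard divisor 460270/33 ≈ 13947.576.
Standard quotas: P1 4.4072, P2 7.5779, P3 10.3032, P4 6.9142, P5 3.7974.
Lower quotas: P1 4, P2 7, P3 10, P4 6, P5 3 (sum 30, leaving 3 seats).
Remainders in descending order: P4 0.9142, P5 0.7974, P2 0.5779, P1 0.4072, P3 0.3032.
Largest remainders: P4, P5, P2 receive the extra seats.

P1=4, P2=8, P3=10, P4=7, P5=4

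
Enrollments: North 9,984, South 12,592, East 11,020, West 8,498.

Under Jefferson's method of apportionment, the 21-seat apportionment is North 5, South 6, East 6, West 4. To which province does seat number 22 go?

Priority for the next seat is population ÷ (current seats + 1).
Priorities: North 1664.000, South 1798.857, East 1574.286, West 1699.600.
Highest priority: South.

South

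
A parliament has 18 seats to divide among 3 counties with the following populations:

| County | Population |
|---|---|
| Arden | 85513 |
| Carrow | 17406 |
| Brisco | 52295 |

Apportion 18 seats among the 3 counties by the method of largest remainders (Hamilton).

Total 155214; standard divisor 155214/18 = 8623.
Standard quotas: Arden 9.9169, Carrow 2.0186, Brisco 6.0646.
Lower quotas: Arden 9, Carrow 2, Brisco 6 (sum 17, leaving 1 seat).
Remainders in descending order: Arden 0.9169, Brisco 0.0646, Carrow 0.0186.
The surplus seat goes to Arden.

Arden 10, Carrow 2, Brisco 6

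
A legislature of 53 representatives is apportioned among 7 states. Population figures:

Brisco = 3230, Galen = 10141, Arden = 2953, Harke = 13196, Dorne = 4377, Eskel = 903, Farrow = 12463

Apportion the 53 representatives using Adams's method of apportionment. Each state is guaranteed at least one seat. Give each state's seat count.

Brisco=4, Galen=11, Arden=4, Harke=14, Dorne=5, Eskel=1, Farrow=14

Standard divisor 47263/53 ≈ 891.755; standard quotas: Brisco 3.622, Galen 11.372, Arden 3.311, Harke 14.798, Dorne 4.908, Eskel 1.013, Farrow 13.976.
Rounding up gives 4, 12, 4, 15, 5, 2, 14 = 56 seats, so the divisor must be adjusted.
With modified divisor 950: modified quotas Brisco 3.400, Galen 10.675, Arden 3.108, Harke 13.891, Dorne 4.607, Eskel 0.951, Farrow 13.119.
Rounding up: Brisco 4, Galen 11, Arden 4, Harke 14, Dorne 5, Eskel 1, Farrow 14 (total 53).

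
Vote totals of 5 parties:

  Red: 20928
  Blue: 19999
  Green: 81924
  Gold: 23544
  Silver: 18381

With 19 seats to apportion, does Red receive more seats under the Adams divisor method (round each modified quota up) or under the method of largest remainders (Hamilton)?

Adams: Red 3, Blue 2, Green 9, Gold 3, Silver 2.
Hamilton: Red 2, Blue 2, Green 10, Gold 3, Silver 2.
Red gets 3 under Adams and 2 under Hamilton.

Adams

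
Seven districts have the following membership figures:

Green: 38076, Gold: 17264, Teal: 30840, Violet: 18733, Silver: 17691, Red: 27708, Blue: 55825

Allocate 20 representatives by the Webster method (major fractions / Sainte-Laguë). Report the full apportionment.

Standard divisor 206137/20 ≈ 10306.85; standard quotas: Green 3.694, Gold 1.675, Teal 2.992, Violet 1.818, Silver 1.716, Red 2.688, Blue 5.416.
Rounding to the nearest integer gives 4, 2, 3, 2, 2, 3, 5 = 21 seats, so the divisor must be adjusted.
With modified divisor 10980: modified quotas Green 3.468, Gold 1.572, Teal 2.809, Violet 1.706, Silver 1.611, Red 2.523, Blue 5.084.
Rounding to the nearest integer: Green 3, Gold 2, Teal 3, Violet 2, Silver 2, Red 3, Blue 5 (total 20).

Green 3; Gold 2; Teal 3; Violet 2; Silver 2; Red 3; Blue 5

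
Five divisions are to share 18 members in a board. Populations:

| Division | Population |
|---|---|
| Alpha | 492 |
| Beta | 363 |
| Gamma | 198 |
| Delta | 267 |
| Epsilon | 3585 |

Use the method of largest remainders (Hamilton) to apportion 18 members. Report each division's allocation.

Alpha 2, Beta 1, Gamma 1, Delta 1, Epsilon 13

Total 4905; standard divisor 4905/18 ≈ 272.5.
Standard quotas: Alpha 1.806, Beta 1.332, Gamma 0.727, Delta 0.980, Epsilon 13.156.
Lower quotas: Alpha 1, Beta 1, Gamma 0, Delta 0, Epsilon 13 (sum 15, leaving 3 seats).
Remainders in descending order: Delta 0.980, Alpha 0.806, Gamma 0.727, Beta 0.332, Epsilon 0.156.
The surplus seats go to Delta, Alpha, Gamma.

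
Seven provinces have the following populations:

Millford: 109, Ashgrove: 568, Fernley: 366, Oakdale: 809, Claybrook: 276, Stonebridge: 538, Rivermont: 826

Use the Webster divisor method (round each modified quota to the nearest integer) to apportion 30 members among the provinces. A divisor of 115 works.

With modified divisor 115: modified quotas Millford 0.948, Ashgrove 4.939, Fernley 3.183, Oakdale 7.035, Claybrook 2.400, Stonebridge 4.678, Rivermont 7.183.
Rounding to the nearest integer: Millford 1, Ashgrove 5, Fernley 3, Oakdale 7, Claybrook 2, Stonebridge 5, Rivermont 7 (total 30).

Millford 1; Ashgrove 5; Fernley 3; Oakdale 7; Claybrook 2; Stonebridge 5; Rivermont 7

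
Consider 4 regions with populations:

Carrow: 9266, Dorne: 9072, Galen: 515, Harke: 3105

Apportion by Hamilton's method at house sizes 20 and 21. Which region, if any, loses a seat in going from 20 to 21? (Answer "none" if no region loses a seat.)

Galen

At 20 seats: Carrow 8, Dorne 8, Galen 1, Harke 3.
At 21 seats: Carrow 9, Dorne 9, Galen 0, Harke 3.
Galen drops from 1 to 0.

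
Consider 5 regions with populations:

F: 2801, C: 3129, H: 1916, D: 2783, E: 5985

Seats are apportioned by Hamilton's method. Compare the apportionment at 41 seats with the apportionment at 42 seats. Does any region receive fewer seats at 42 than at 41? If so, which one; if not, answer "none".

none

At 41 seats: F 7, C 7, H 5, D 7, E 15.
At 42 seats: F 7, C 8, H 5, D 7, E 15.
No region's allocation decreased.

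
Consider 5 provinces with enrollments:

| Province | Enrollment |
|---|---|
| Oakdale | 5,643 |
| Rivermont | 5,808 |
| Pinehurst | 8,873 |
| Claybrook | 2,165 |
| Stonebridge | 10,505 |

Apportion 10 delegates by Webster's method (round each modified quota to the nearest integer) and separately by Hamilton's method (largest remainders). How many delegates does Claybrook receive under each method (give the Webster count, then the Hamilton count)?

1 and 0

Webster: Oakdale 2, Rivermont 2, Pinehurst 2, Claybrook 1, Stonebridge 3.
Hamilton: Oakdale 2, Rivermont 2, Pinehurst 3, Claybrook 0, Stonebridge 3.
Claybrook gets 1 under Webster and 0 under Hamilton.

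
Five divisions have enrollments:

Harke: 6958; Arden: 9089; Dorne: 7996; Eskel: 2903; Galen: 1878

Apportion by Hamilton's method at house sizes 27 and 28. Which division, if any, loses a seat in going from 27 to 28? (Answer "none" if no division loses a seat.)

At 27 seats: Harke 7, Arden 8, Dorne 7, Eskel 3, Galen 2.
At 28 seats: Harke 6, Arden 9, Dorne 8, Eskel 3, Galen 2.
Harke drops from 7 to 6.

Harke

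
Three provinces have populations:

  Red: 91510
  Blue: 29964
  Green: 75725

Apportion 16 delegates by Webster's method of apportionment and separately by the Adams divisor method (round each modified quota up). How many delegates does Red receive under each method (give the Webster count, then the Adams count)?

Webster: Red 8, Blue 2, Green 6.
Adams: Red 7, Blue 3, Green 6.
Red gets 8 under Webster and 7 under Adams.

8 and 7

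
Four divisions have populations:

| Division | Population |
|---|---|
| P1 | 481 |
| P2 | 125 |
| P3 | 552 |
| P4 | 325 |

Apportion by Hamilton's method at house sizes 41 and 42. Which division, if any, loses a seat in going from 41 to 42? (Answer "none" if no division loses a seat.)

P2

At 41 seats: P1 13, P2 4, P3 15, P4 9.
At 42 seats: P1 14, P2 3, P3 16, P4 9.
P2 drops from 4 to 3.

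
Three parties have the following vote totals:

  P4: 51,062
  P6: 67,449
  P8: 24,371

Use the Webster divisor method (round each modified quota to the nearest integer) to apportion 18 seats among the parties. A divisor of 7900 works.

P4 6, P6 9, P8 3

With modified divisor 7900: modified quotas P4 6.464, P6 8.538, P8 3.085.
Rounding to the nearest integer: P4 6, P6 9, P8 3 (total 18).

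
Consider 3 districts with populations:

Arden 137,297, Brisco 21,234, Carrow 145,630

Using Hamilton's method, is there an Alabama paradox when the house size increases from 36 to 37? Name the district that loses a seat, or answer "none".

At 36 seats: Arden 16, Brisco 3, Carrow 17.
At 37 seats: Arden 17, Brisco 2, Carrow 18.
Brisco drops from 3 to 2.

Brisco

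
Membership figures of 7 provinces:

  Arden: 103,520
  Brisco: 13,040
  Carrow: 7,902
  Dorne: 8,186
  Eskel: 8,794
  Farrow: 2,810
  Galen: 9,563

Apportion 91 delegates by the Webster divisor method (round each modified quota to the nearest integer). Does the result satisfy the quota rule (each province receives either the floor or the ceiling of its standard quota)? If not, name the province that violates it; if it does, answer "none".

Standard quotas: Arden 61.244, Brisco 7.715, Carrow 4.675, Dorne 4.843, Eskel 5.203, Farrow 1.662, Galen 5.658.
Webster allocation: Arden 60, Brisco 8, Carrow 5, Dorne 5, Eskel 5, Farrow 2, Galen 6.
Arden has quota 61.244 (lower 61, upper 62) but receives 60 — outside the quota interval.

Arden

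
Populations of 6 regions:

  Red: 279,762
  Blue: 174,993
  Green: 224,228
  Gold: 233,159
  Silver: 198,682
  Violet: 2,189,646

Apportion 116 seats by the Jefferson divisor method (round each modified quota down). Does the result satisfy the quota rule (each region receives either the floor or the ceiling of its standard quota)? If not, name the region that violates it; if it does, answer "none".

Standard quotas: Red 9.833, Blue 6.150, Green 7.881, Gold 8.195, Silver 6.983, Violet 76.958.
Jefferson allocation: Red 9, Blue 6, Green 8, Gold 8, Silver 7, Violet 78.
Violet has quota 76.958 (lower 76, upper 77) but receives 78 — outside the quota interval.

Violet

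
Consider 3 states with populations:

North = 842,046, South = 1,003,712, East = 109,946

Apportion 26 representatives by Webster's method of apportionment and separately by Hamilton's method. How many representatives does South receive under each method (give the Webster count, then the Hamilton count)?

14 and 13

Webster: North 11, South 14, East 1.
Hamilton: North 11, South 13, East 2.
South gets 14 under Webster and 13 under Hamilton.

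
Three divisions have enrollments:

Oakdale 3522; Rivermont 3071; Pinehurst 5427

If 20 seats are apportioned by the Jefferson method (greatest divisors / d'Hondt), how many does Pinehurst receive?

9

Standard divisor 12020/20 ≈ 601; standard quotas: Oakdale 5.860, Rivermont 5.110, Pinehurst 9.030.
Rounding down gives 5, 5, 9 = 19 seats, so the divisor must be adjusted.
With modified divisor 560: modified quotas Oakdale 6.289, Rivermont 5.484, Pinehurst 9.691.
Rounding down: Oakdale 6, Rivermont 5, Pinehurst 9 (total 20).
Pinehurst receives 9.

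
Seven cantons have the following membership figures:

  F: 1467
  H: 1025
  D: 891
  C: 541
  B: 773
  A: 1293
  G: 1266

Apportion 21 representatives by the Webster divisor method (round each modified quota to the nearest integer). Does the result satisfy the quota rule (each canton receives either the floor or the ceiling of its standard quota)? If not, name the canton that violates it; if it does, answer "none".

none

Standard quotas: F 4.246, H 2.967, D 2.579, C 1.566, B 2.237, A 3.742, G 3.664.
Webster allocation: F 4, H 3, D 2, C 2, B 2, A 4, G 4.
Every allocation lies between the lower and upper quota.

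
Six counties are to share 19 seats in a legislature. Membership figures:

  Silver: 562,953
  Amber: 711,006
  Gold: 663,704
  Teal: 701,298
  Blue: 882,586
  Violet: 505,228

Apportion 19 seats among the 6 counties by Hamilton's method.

Total 4026775; standard divisor 4026775/19 ≈ 211935.526.
Standard quotas: Silver 2.6562, Amber 3.3548, Gold 3.1316, Teal 3.3090, Blue 4.1644, Violet 2.3839.
Lower quotas: Silver 2, Amber 3, Gold 3, Teal 3, Blue 4, Violet 2 (sum 17, leaving 2 seats).
Remainders in descending order: Silver 0.6562, Violet 0.3839, Amber 0.3548, Teal 0.3090, Blue 0.1644, Gold 0.1316.
The surplus seats go to Silver, Violet.

Silver 3, Amber 3, Gold 3, Teal 3, Blue 4, Violet 3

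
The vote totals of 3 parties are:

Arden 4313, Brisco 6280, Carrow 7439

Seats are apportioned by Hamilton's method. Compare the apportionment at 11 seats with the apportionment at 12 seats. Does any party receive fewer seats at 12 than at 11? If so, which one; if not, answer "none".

none

At 11 seats: Arden 3, Brisco 4, Carrow 4.
At 12 seats: Arden 3, Brisco 4, Carrow 5.
No party's allocation decreased.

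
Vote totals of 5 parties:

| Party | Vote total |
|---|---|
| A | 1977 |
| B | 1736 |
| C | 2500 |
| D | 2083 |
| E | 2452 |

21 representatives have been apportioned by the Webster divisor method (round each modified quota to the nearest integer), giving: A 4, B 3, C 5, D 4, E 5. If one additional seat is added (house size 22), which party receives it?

B

Priority for the next seat is population ÷ (current seats + 0.5).
Priorities: A 439.333, B 496.000, C 454.545, D 462.889, E 445.818.
Highest priority: B.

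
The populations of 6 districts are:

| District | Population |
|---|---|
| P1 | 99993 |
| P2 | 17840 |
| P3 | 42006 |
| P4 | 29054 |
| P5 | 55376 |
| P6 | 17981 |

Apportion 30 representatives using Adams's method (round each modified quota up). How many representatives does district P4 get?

Standard divisor 262250/30 ≈ 8741.667; standard quotas: P1 11.439, P2 2.041, P3 4.805, P4 3.324, P5 6.335, P6 2.057.
Rounding up gives 12, 3, 5, 4, 7, 3 = 34 seats, so the divisor must be adjusted.
With modified divisor 9500: modified quotas P1 10.526, P2 1.878, P3 4.422, P4 3.058, P5 5.829, P6 1.893.
Rounding up: P1 11, P2 2, P3 5, P4 4, P5 6, P6 2 (total 30).
P4 receives 4.

4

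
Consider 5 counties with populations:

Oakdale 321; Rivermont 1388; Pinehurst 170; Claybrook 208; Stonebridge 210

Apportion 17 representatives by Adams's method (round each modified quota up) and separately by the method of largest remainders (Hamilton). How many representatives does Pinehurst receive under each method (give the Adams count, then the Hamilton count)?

Adams: Oakdale 2, Rivermont 9, Pinehurst 2, Claybrook 2, Stonebridge 2.
Hamilton: Oakdale 2, Rivermont 10, Pinehurst 1, Claybrook 2, Stonebridge 2.
Pinehurst gets 2 under Adams and 1 under Hamilton.

2 and 1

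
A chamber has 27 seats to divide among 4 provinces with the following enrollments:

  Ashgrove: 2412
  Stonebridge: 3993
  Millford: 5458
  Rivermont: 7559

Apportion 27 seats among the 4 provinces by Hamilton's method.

Ashgrove=3; Stonebridge=6; Millford=8; Rivermont=10

The standard divisor is 19422/27 ≈ 719.333.
Standard quotas: Ashgrove 3.3531, Stonebridge 5.5510, Millford 7.5876, Rivermont 10.5083.
Lower quotas: Ashgrove 3, Stonebridge 5, Millford 7, Rivermont 10 (sum 25, leaving 2 seats).
Remainders in descending order: Millford 0.5876, Stonebridge 0.5510, Rivermont 0.5083, Ashgrove 0.3531.
Largest remainders: Millford, Stonebridge receive the extra seats.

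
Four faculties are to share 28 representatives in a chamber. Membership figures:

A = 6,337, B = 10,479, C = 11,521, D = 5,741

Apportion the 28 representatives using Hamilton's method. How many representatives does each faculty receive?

A=5, B=9, C=9, D=5

Standard divisor: 34078 ÷ 28 ≈ 1217.071.
Standard quotas: A 5.2068, B 8.6100, C 9.4662, D 4.7171.
Lower quotas: A 5, B 8, C 9, D 4 (sum 26, leaving 2 seats).
Remainders in descending order: D 0.7171, B 0.6100, C 0.4662, A 0.2068.
Largest remainders: D, B receive the extra seats.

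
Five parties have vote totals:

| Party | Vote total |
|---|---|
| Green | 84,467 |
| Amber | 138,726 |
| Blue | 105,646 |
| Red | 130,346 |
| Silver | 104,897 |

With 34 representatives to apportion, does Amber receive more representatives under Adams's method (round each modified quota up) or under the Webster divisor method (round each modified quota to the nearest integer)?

Webster

Adams: Green 5, Amber 8, Blue 7, Red 8, Silver 6.
Webster: Green 5, Amber 9, Blue 6, Red 8, Silver 6.
Amber gets 8 under Adams and 9 under Webster.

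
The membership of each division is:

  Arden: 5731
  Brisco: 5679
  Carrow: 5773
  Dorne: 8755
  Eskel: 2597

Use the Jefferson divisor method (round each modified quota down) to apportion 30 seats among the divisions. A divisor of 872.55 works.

With modified divisor 872.55: modified quotas Arden 6.568, Brisco 6.509, Carrow 6.616, Dorne 10.034, Eskel 2.976.
Rounding down: Arden 6, Brisco 6, Carrow 6, Dorne 10, Eskel 2 (total 30).

Arden 6, Brisco 6, Carrow 6, Dorne 10, Eskel 2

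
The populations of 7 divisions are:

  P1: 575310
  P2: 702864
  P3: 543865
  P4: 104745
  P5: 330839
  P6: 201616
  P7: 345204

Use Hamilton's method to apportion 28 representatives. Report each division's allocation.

Standard divisor: 2804443 ÷ 28 ≈ 100158.679.
Standard quotas: P1 5.7440, P2 7.0175, P3 5.4300, P4 1.0458, P5 3.3031, P6 2.0130, P7 3.4466.
Lower quotas: P1 5, P2 7, P3 5, P4 1, P5 3, P6 2, P7 3 (sum 26, leaving 2 seats).
Remainders in descending order: P1 0.7440, P7 0.4466, P3 0.4300, P5 0.3031, P4 0.0458, P2 0.0175, P6 0.0130.
Largest remainders: P1, P7 receive the extra seats.

P1 6; P2 7; P3 5; P4 1; P5 3; P6 2; P7 4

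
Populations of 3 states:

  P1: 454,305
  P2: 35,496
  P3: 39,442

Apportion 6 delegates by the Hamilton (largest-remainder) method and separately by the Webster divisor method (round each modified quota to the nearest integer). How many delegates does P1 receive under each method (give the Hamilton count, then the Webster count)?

Hamilton: P1 5, P2 0, P3 1.
Webster: P1 6, P2 0, P3 0.
P1 gets 5 under Hamilton and 6 under Webster.

5 and 6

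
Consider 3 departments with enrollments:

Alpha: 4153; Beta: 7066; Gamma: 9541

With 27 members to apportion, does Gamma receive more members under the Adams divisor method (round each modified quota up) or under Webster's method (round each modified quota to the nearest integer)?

Webster

Adams: Alpha 6, Beta 9, Gamma 12.
Webster: Alpha 5, Beta 9, Gamma 13.
Gamma gets 12 under Adams and 13 under Webster.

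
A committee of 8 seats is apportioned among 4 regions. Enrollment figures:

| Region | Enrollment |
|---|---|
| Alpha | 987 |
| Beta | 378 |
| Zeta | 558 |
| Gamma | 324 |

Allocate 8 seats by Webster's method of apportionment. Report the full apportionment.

Standard divisor 2247/8 ≈ 280.875; standard quotas: Alpha 3.514, Beta 1.346, Zeta 1.987, Gamma 1.154.
Rounding to the nearest integer gives Alpha 4, Beta 1, Zeta 2, Gamma 1 — total 8, matching the house size, so no adjustment is needed.

Alpha 4, Beta 1, Zeta 2, Gamma 1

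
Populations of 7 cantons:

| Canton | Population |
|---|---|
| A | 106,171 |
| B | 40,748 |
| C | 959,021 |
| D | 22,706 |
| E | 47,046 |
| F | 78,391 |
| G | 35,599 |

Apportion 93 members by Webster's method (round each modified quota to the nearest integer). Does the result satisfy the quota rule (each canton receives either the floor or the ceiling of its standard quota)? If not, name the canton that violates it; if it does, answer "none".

Standard quotas: A 7.656, B 2.938, C 69.156, D 1.637, E 3.393, F 5.653, G 2.567.
Webster allocation: A 8, B 3, C 68, D 2, E 3, F 6, G 3.
C has quota 69.156 (lower 69, upper 70) but receives 68 — outside the quota interval.

C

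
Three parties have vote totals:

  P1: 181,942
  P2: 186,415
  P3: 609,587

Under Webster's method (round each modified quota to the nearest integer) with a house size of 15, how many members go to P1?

Standard divisor 977944/15 ≈ 65196.267; standard quotas: P1 2.791, P2 2.859, P3 9.350.
Rounding to the nearest integer gives P1 3, P2 3, P3 9 — total 15, matching the house size, so no adjustment is needed.
P1 receives 3.

3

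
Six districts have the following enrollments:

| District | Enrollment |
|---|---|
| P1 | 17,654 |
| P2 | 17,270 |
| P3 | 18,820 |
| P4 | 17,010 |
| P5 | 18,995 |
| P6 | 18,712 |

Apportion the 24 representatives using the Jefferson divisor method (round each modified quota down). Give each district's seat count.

P1 4; P2 4; P3 4; P4 4; P5 4; P6 4

Standard divisor 108461/24 ≈ 4519.208; standard quotas: P1 3.906, P2 3.821, P3 4.164, P4 3.764, P5 4.203, P6 4.141.
Rounding down gives 3, 3, 4, 3, 4, 4 = 21 seats, so the divisor must be adjusted.
With modified divisor 4000: modified quotas P1 4.413, P2 4.317, P3 4.705, P4 4.253, P5 4.749, P6 4.678.
Rounding down: P1 4, P2 4, P3 4, P4 4, P5 4, P6 4 (total 24).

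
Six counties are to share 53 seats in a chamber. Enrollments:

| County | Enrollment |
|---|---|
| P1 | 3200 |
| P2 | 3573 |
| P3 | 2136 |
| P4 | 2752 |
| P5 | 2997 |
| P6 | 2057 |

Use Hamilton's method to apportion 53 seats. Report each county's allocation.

P1 10, P2 11, P3 7, P4 9, P5 9, P6 7

The standard divisor is 16715/53 ≈ 315.377.
Standard quotas: P1 10.147, P2 11.329, P3 6.773, P4 8.726, P5 9.503, P6 6.522.
Lower quotas: P1 10, P2 11, P3 6, P4 8, P5 9, P6 6 (sum 50, leaving 3 seats).
Remainders in descending order: P3 0.773, P4 0.726, P6 0.522, P5 0.503, P2 0.329, P1 0.147.
The surplus seats go to P3, P4, P6.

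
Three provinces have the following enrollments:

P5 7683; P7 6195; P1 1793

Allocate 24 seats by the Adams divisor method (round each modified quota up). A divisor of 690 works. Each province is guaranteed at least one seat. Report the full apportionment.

With modified divisor 690: modified quotas P5 11.135, P7 8.978, P1 2.599.
Rounding up: P5 12, P7 9, P1 3 (total 24).

P5=12, P7=9, P1=3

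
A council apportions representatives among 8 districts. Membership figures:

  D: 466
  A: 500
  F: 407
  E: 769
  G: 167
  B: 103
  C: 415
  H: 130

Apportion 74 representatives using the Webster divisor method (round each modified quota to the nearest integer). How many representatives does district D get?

12

Standard divisor 2957/74 ≈ 39.959; standard quotas: D 11.662, A 12.513, F 10.185, E 19.245, G 4.179, B 2.578, C 10.386, H 3.253.
Rounding to the nearest integer gives D 12, A 13, F 10, E 19, G 4, B 3, C 10, H 3 — total 74, matching the house size, so no adjustment is needed.
D receives 12.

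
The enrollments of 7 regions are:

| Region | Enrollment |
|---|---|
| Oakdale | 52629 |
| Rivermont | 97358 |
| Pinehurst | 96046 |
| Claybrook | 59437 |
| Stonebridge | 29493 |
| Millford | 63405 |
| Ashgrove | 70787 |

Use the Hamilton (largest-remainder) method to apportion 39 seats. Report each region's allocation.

Oakdale 4, Rivermont 8, Pinehurst 8, Claybrook 5, Stonebridge 3, Millford 5, Ashgrove 6

Standard divisor: 469155 ÷ 39 ≈ 12029.615.
Standard quotas: Oakdale 4.3750, Rivermont 8.0932, Pinehurst 7.9841, Claybrook 4.9409, Stonebridge 2.4517, Millford 5.2707, Ashgrove 5.8844.
Lower quotas: Oakdale 4, Rivermont 8, Pinehurst 7, Claybrook 4, Stonebridge 2, Millford 5, Ashgrove 5 (sum 35, leaving 4 seats).
Remainders in descending order: Pinehurst 0.9841, Claybrook 0.9409, Ashgrove 0.8844, Stonebridge 0.4517, Oakdale 0.3750, Millford 0.2707, Rivermont 0.0932.
The surplus seats go to Pinehurst, Claybrook, Ashgrove, Stonebridge.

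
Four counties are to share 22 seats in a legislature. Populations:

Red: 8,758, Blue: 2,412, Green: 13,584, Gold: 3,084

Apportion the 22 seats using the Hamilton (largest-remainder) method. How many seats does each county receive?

Red 7, Blue 2, Green 11, Gold 2

Standard divisor: 27838 ÷ 22 ≈ 1265.364.
Standard quotas: Red 6.9213, Blue 1.9062, Green 10.7353, Gold 2.4372.
Lower quotas: Red 6, Blue 1, Green 10, Gold 2 (sum 19, leaving 3 seats).
Remainders in descending order: Red 0.9213, Blue 0.9062, Green 0.7353, Gold 0.4372.
Largest remainders: Red, Blue, Green receive the extra seats.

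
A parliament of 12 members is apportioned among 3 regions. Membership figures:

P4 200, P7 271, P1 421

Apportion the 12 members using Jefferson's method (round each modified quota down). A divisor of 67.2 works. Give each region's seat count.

With modified divisor 67.2: modified quotas P4 2.976, P7 4.033, P1 6.265.
Rounding down: P4 2, P7 4, P1 6 (total 12).

P4=2; P7=4; P1=6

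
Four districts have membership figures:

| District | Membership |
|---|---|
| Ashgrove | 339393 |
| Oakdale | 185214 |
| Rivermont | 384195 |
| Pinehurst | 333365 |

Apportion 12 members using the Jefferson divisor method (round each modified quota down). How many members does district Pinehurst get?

Standard divisor 1242167/12 ≈ 103513.917; standard quotas: Ashgrove 3.279, Oakdale 1.789, Rivermont 3.712, Pinehurst 3.220.
Rounding down gives 3, 1, 3, 3 = 10 seats, so the divisor must be adjusted.
With modified divisor 88700: modified quotas Ashgrove 3.826, Oakdale 2.088, Rivermont 4.331, Pinehurst 3.758.
Rounding down: Ashgrove 3, Oakdale 2, Rivermont 4, Pinehurst 3 (total 12).
Pinehurst receives 3.

3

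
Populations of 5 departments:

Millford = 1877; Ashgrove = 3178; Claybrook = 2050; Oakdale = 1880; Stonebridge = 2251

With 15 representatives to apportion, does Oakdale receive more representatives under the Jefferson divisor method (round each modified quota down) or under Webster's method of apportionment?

Jefferson: Millford 2, Ashgrove 5, Claybrook 3, Oakdale 2, Stonebridge 3.
Webster: Millford 2, Ashgrove 4, Claybrook 3, Oakdale 3, Stonebridge 3.
Oakdale gets 2 under Jefferson and 3 under Webster.

Webster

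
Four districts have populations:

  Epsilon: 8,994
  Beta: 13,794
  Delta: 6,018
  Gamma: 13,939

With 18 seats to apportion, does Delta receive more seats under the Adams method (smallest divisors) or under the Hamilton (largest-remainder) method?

Adams: Epsilon 4, Beta 5, Delta 3, Gamma 6.
Hamilton: Epsilon 4, Beta 6, Delta 2, Gamma 6.
Delta gets 3 under Adams and 2 under Hamilton.

Adams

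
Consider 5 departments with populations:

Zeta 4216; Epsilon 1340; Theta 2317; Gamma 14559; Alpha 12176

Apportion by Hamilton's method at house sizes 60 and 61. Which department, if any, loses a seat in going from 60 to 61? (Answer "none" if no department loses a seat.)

Epsilon

At 60 seats: Zeta 7, Epsilon 3, Theta 4, Gamma 25, Alpha 21.
At 61 seats: Zeta 7, Epsilon 2, Theta 4, Gamma 26, Alpha 22.
Epsilon drops from 3 to 2.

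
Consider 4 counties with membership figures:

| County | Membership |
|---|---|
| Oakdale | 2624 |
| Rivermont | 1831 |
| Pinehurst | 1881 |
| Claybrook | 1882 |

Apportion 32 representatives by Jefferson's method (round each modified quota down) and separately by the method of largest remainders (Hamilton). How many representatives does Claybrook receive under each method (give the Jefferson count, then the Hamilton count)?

Jefferson: Oakdale 11, Rivermont 7, Pinehurst 7, Claybrook 7.
Hamilton: Oakdale 10, Rivermont 7, Pinehurst 7, Claybrook 8.
Claybrook gets 7 under Jefferson and 8 under Hamilton.

7 and 8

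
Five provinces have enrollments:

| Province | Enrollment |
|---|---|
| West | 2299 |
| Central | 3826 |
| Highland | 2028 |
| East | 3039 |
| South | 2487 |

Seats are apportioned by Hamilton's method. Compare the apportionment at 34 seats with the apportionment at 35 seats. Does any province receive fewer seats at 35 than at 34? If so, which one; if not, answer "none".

At 34 seats: West 6, Central 9, Highland 5, East 8, South 6.
At 35 seats: West 6, Central 10, Highland 5, East 8, South 6.
No province's allocation decreased.

none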